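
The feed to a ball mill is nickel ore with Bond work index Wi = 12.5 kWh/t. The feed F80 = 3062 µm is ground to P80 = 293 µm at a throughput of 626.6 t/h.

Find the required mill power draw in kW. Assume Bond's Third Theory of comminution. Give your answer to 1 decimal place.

W = 10 Wi / √P80 − 10 Wi / √F80
W = 10·12.5·(1/√293 − 1/√3062) = 10·12.5·(0.040349) = 5.0436 kWh/t
Mill draw = 5.0436 × 626.6 = 3160.3 kW

P = 3160.3 kW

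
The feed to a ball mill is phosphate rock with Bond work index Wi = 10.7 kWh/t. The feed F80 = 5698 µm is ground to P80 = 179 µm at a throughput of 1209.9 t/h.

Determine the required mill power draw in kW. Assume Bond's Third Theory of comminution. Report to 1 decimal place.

W = 10 Wi (P80^-0.5 − F80^-0.5)
W = 10·10.7·(1/√179 − 1/√5698) = 10·10.7·(0.061496) = 6.5801 kWh/t
P = W·T = 6.5801·1209.9 = 7961.2 kW

P = 7961.2 kW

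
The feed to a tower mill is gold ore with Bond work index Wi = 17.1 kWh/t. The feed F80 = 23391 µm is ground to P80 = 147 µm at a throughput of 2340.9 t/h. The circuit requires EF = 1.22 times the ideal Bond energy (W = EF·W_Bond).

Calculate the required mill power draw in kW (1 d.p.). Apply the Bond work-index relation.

W = 10 Wi (P80^-0.5 − F80^-0.5)
W = 10·17.1·(1/√147 − 1/√23391) = 10·17.1·(0.075940) = 12.9858 kWh/t
Apply correction: 12.9858 × 1.22 = 15.8426 kWh/t
Power = W × throughput = 15.8426 kWh/t × 2340.9 t/h = 37086.0 kW

P = 37086.0 kW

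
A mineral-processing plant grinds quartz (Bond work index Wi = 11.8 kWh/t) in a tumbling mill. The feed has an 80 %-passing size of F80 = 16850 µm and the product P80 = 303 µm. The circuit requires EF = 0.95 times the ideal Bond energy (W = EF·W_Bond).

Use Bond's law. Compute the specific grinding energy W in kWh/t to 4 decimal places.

W = 10 Wi (P80^-0.5 − F80^-0.5)
1/√303 = 0.057448;  1/√16850 = 0.007704
W = 10·11.8·(0.057448 − 0.007704) = 5.8699 kWh/t
Apply correction: 5.8699 × 0.95 = 5.5764 kWh/t

W = 5.5764 kWh/t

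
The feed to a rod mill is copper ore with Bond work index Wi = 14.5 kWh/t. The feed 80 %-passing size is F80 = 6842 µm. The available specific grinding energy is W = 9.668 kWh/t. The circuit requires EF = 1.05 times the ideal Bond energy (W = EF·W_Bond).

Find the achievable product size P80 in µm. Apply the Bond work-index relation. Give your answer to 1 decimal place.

P80 = 175.0 µm

W = 10 Wi (P80^-0.5 − F80^-0.5)
W_Bond = W / EF = 9.668 / 1.05 = 9.2076 kWh/t
P80^-0.5 = F80^-0.5 + W_Bond/(10 Wi)
  = 9.2076/(10·14.5) + 1/√6842 = 0.063501 + 0.012090 = 0.075590
P80 = (1/0.075590)² = 13.2292² = 175.01 µm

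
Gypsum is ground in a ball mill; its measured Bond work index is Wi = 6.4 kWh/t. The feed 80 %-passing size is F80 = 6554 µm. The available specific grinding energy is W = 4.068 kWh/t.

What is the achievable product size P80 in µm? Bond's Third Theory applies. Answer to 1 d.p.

P80 = 173.5 µm

W = 10 Wi / √P80 − 10 Wi / √F80
P80^-0.5 = F80^-0.5 + W/(10 Wi)
  = 4.0680/(10·6.4) + 1/√6554 = 0.063562 + 0.012352 = 0.075915
P80 = (1/0.075915)² = 13.1727² = 173.52 µm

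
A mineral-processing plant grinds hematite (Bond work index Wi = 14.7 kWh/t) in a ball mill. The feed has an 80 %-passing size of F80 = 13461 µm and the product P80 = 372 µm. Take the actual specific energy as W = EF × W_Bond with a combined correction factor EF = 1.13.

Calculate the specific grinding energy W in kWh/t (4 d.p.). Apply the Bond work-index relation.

W = 7.1807 kWh/t

W = 10 Wi (1/√P80 − 1/√F80)  [Bond]
1/√372 = 0.051848;  1/√13461 = 0.008619
W = 10·14.7·(0.051848 − 0.008619) = 6.3546 kWh/t
Apply correction: 6.3546 × 1.13 = 7.1807 kWh/t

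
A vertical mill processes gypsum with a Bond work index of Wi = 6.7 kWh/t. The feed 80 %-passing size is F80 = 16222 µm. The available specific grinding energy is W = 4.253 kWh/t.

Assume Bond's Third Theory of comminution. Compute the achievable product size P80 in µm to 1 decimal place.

W = 10·Wi·[P80^(−½) − F80^(−½)]
⇒ 1/√P80 = W/(10 Wi) + 1/√F80
  = 4.2530/(10·6.7) + 1/√16222 = 0.063478 + 0.007851 = 0.071329
P80 = (1/0.071329)² = 14.0195² = 196.55 µm

P80 = 196.5 µm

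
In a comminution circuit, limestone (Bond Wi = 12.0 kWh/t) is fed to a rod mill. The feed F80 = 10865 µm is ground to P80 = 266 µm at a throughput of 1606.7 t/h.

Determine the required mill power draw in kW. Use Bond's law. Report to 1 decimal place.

W = 10 Wi (1/√P80 − 1/√F80)  [Bond]
W = 10·12.0·(1/√266 − 1/√10865) = 10·12.0·(0.051720) = 6.2064 kWh/t
P = W·T = 6.2064·1606.7 = 9971.9 kW

P = 9971.9 kW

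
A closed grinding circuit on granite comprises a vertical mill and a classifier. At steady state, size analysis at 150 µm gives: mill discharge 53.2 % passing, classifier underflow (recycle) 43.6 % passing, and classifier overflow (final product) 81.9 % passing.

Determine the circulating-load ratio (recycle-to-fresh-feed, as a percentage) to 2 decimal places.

Let r = R/F. Size balance at 150 µm:
d + r·d = r·u + o → r(d−u) = o−d
r = (81.9 − 53.2)/(53.2 − 43.6) = 28.7/9.6 = 2.9896
CL = 100·r = 298.96 %

CL = 298.96 %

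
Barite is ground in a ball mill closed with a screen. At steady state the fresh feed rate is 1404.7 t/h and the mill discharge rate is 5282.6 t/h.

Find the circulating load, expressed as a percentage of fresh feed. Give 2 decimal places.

CL = 276.07 %

Steady state: M = F + R.
R = M − F = 5282.6 − 1404.7 = 3877.9 t/h
CL = 100·R/F = 100·3877.9/1404.7 = 276.07 %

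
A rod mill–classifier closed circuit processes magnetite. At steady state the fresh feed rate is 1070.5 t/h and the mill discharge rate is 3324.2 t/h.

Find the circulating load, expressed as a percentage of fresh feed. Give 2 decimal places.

M = F + R at steady state, so:
R = M − F = 3324.2 − 1070.5 = 2253.7 t/h
CL = 100·R/F = 100·2253.7/1070.5 = 210.53 %

CL = 210.53 %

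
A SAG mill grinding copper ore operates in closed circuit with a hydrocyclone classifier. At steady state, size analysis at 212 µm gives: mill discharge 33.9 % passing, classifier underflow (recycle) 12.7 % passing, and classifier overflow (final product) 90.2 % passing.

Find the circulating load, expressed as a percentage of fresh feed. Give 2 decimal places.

Balance %-passing 212 µm (r = R/F):
r = (o − d)/(d − u)
r = (90.2 − 33.9)/(33.9 − 12.7) = 56.3/21.2 = 2.6557
CL = 100·r = 265.57 %

CL = 265.57 %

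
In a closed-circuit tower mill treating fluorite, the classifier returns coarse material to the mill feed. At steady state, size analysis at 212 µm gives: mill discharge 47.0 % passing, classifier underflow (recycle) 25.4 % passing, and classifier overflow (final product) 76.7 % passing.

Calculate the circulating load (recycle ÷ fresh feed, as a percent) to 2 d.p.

Mass balance on the −212 µm fraction:
(1+r)d = ru + o → r = (o−d)/(d−u)
r = (76.7 − 47.0)/(47.0 − 25.4) = 29.7/21.6 = 1.3750
CL = 100·r = 137.50 %

CL = 137.50 %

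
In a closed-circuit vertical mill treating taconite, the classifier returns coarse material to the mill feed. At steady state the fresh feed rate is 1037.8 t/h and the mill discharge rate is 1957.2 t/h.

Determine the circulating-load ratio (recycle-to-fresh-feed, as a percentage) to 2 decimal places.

Mill node: discharge = fresh + recycle.
R = M − F = 1957.2 − 1037.8 = 919.4 t/h
CL = 100·R/F = 100·919.4/1037.8 = 88.59 %

CL = 88.59 %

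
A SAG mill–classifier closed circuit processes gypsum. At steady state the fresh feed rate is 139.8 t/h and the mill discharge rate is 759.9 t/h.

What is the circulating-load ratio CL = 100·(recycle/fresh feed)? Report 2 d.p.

Steady state: M = F + R.
R = M − F = 759.9 − 139.8 = 620.1 t/h
CL = 100·R/F = 100·620.1/139.8 = 443.56 %

CL = 443.56 %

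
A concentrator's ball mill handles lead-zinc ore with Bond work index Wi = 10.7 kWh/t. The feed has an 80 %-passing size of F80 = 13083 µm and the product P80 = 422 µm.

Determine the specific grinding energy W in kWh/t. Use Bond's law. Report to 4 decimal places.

W = 4.2732 kWh/t

W = 10·Wi·(P80^(-½) − F80^(-½))
1/√422 = 0.048679;  1/√13083 = 0.008743
W = 10·10.7·(0.048679 − 0.008743) = 4.2732 kWh/t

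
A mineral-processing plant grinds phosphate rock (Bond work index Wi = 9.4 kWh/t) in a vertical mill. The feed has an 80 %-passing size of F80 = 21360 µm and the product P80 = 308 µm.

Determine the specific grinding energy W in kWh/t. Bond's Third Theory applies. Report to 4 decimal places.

W = 10 Wi (1/√P80 − 1/√F80)  [Bond]
1/√308 = 0.056980;  1/√21360 = 0.006842
W = 10·9.4·(0.056980 − 0.006842) = 4.7130 kWh/t

W = 4.7130 kWh/t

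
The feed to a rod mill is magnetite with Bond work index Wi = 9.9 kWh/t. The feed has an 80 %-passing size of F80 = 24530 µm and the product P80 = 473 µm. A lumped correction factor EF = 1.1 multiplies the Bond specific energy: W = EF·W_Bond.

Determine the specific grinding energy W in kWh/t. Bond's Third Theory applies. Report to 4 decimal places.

W = 4.3119 kWh/t

W = 10·Wi·[P80^(−½) − F80^(−½)]
1/√473 = 0.045980;  1/√24530 = 0.006385
W = 10·9.9·(0.045980 − 0.006385) = 3.9199 kWh/t
With EF = 1.1: W = 3.9199·1.1 = 4.3119 kWh/t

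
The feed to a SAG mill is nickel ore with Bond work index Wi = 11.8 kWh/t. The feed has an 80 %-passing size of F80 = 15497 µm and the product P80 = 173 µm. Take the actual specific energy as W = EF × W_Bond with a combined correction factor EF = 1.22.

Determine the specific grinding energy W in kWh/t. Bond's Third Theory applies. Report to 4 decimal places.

W_Bond = 10·Wi·(1/√P₈₀ − 1/√F₈₀)
1/√173 = 0.076029;  1/√15497 = 0.008033
W = 10·11.8·(0.076029 − 0.008033) = 8.0235 kWh/t
W_actual = 1.22 × 8.0235 = 9.7886 kWh/t

W = 9.7886 kWh/t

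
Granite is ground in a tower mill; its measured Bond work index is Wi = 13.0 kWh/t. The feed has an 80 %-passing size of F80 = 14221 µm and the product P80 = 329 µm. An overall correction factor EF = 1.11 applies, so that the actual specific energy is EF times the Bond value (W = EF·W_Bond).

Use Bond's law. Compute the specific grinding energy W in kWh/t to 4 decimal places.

W = 6.7455 kWh/t

W = 10 Wi (P80^-0.5 − F80^-0.5)
1/√329 = 0.055132;  1/√14221 = 0.008386
W = 10·13.0·(0.055132 − 0.008386) = 6.0770 kWh/t
W_actual = 1.11 × 6.0770 = 6.7455 kWh/t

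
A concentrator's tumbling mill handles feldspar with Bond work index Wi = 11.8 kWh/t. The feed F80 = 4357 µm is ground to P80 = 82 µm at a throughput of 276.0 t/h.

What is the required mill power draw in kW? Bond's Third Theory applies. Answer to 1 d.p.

W = 10 Wi / √P80 − 10 Wi / √F80
W = 10·11.8·(1/√82 − 1/√4357) = 10·11.8·(0.095282) = 11.2432 kWh/t
P_mill = W·ṁ = 11.2432·276.0 = 3103.1 kW

P = 3103.1 kW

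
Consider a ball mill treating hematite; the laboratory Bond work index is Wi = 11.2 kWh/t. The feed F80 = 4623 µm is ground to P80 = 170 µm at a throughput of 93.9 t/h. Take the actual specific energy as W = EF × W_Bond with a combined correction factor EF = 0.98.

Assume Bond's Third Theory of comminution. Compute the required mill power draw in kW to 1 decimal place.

W = 10 Wi (1/√P80 − 1/√F80)  [Bond]
W = 10·11.2·(1/√170 − 1/√4623) = 10·11.2·(0.061989) = 6.9428 kWh/t
Corrected W = EF·W_Bond = 0.98·6.9428 = 6.8039 kWh/t
P_mill = W·ṁ = 6.8039·93.9 = 638.9 kW

P = 638.9 kW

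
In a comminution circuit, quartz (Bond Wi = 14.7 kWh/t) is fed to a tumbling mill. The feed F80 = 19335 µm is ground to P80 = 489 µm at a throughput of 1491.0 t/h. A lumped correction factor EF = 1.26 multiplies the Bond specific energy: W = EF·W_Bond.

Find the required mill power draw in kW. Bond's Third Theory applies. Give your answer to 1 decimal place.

W_Bond = 10·Wi·(1/√P₈₀ − 1/√F₈₀)
W = 10·14.7·(1/√489 − 1/√19335) = 10·14.7·(0.038030) = 5.5904 kWh/t
W_actual = 1.26 × 5.5904 = 7.0439 kWh/t
Power = W × throughput = 7.0439 kWh/t × 1491.0 t/h = 10502.5 kW

P = 10502.5 kW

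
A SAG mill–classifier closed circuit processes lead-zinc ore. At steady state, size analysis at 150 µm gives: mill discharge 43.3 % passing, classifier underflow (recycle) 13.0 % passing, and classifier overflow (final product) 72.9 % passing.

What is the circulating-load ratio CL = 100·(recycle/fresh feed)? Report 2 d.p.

Let r = R/F. Size balance at 150 µm:
(1+r)d = ru + o → r = (o−d)/(d−u)
r = (72.9 − 43.3)/(43.3 − 13.0) = 29.6/30.3 = 0.9769
CL = 100·r = 97.69 %

CL = 97.69 %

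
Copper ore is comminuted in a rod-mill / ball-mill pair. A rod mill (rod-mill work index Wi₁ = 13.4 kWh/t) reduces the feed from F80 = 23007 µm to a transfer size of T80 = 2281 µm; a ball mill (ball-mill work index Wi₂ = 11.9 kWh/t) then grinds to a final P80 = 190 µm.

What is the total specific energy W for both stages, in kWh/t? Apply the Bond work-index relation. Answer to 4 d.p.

W = 8.0638 kWh/t

W = 10·Wi·[P80^(−½) − F80^(−½)]
Stage 1 (23007→2281 µm, Wi₁=13.4): W₁ = 10·13.4·(0.020938 − 0.006593) = 1.9223 kWh/t
Stage 2 (2281→190 µm, Wi₂=11.9): W₂ = 10·11.9·(0.072548 − 0.020938) = 6.1415 kWh/t
W = W₁ + W₂ = 1.9223 + 6.1415 = 8.0638 kWh/t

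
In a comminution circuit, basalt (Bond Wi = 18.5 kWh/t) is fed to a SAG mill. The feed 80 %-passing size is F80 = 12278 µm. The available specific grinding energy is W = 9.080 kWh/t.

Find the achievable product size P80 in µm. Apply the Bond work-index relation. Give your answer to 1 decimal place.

P80 = 296.2 µm

W_Bond = 10·Wi·(1/√P₈₀ − 1/√F₈₀)
P80^(−½) = W/(10 Wi) + F80^(−½)
  = 9.0800/(10·18.5) + 1/√12278 = 0.049081 + 0.009025 = 0.058106
P80 = (1/0.058106)² = 17.2100² = 296.18 µm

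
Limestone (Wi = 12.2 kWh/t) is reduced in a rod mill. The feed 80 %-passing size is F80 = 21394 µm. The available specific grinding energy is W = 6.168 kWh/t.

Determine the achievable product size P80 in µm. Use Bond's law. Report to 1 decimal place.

W = 10·Wi·(P80^(-½) − F80^(-½))
P80^(−½) = W/(10 Wi) + F80^(−½)
  = 6.1680/(10·12.2) + 1/√21394 = 0.050557 + 0.006837 = 0.057394
P80 = (1/0.057394)² = 17.4234² = 303.57 µm

P80 = 303.6 µm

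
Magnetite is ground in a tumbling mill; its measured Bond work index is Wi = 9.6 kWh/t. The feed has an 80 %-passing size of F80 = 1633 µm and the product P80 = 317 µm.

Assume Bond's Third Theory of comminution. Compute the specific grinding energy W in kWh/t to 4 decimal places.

W = 10 Wi (P80^-0.5 − F80^-0.5)
1/√317 = 0.056166;  1/√1633 = 0.024746
W = 10·9.6·(0.056166 − 0.024746) = 3.0163 kWh/t

W = 3.0163 kWh/t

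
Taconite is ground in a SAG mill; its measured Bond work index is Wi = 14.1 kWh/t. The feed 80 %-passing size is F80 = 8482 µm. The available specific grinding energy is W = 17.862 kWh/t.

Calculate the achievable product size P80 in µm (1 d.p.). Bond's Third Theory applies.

P80 = 52.9 µm

W_Bond = 10·Wi·(1/√P₈₀ − 1/√F₈₀)
1/√P80 = 1/√F80 + W/(10·Wi)
  = 17.8620/(10·14.1) + 1/√8482 = 0.126681 + 0.010858 = 0.137539
P80 = (1/0.137539)² = 7.2707² = 52.86 µm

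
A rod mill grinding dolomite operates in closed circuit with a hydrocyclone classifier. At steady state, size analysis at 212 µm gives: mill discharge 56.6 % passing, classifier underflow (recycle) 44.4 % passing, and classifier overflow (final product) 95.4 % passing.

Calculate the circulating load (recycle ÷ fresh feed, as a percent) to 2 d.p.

CL = 318.03 %

Mass balance on the −212 µm fraction:
(1+r)d = ru + o → r = (o−d)/(d−u)
r = (95.4 − 56.6)/(56.6 − 44.4) = 38.8/12.2 = 3.1803
CL = 100·r = 318.03 %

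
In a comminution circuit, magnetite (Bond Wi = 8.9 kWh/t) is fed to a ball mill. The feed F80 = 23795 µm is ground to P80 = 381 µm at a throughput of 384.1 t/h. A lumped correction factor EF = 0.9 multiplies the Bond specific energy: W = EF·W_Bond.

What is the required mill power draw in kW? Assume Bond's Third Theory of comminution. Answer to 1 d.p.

W = 10 Wi (P80^-0.5 − F80^-0.5)
W = 10·8.9·(1/√381 − 1/√23795) = 10·8.9·(0.044749) = 3.9826 kWh/t
With EF = 0.9: W = 3.9826·0.9 = 3.5844 kWh/t
P = W·T = 3.5844·384.1 = 1376.8 kW

P = 1376.8 kW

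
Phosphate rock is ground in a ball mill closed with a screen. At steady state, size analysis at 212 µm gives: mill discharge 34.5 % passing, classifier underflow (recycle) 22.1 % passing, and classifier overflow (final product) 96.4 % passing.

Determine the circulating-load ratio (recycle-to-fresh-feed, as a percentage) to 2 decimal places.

CL = 499.19 %

Let r = R/F. Size balance at 212 µm:
(1+r)d = ru + o → r = (o−d)/(d−u)
r = (96.4 − 34.5)/(34.5 − 22.1) = 61.9/12.4 = 4.9919
CL = 100·r = 499.19 %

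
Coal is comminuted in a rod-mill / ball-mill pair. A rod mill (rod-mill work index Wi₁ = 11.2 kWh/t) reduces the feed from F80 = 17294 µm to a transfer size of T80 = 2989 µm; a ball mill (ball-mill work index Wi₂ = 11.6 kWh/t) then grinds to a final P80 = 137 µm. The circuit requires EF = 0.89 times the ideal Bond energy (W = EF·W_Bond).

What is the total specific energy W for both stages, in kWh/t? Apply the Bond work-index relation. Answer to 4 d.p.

W = 10 Wi / √P80 − 10 Wi / √F80
Stage 1 (17294→2989 µm, Wi₁=11.2): W₁ = 10·11.2·(0.018291 − 0.007604) = 1.1969 kWh/t
Stage 2 (2989→137 µm, Wi₂=11.6): W₂ = 10·11.6·(0.085436 − 0.018291) = 7.7888 kWh/t
W = W₁ + W₂ = 1.1969 + 7.7888 = 8.9857 kWh/t
With EF = 0.89: W = 8.9857·0.89 = 7.9973 kWh/t

W = 7.9973 kWh/t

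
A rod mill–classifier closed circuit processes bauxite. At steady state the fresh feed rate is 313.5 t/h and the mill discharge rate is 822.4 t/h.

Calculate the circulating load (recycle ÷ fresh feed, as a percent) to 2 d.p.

M = F + R at steady state, so:
R = M − F = 822.4 − 313.5 = 508.9 t/h
CL = 100·R/F = 100·508.9/313.5 = 162.33 %

CL = 162.33 %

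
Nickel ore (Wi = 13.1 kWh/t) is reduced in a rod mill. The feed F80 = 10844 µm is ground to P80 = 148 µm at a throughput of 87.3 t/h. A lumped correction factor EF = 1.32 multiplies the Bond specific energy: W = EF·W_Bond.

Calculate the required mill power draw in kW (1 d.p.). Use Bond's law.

W = 10 Wi (P80^-0.5 − F80^-0.5)
W = 10·13.1·(1/√148 − 1/√10844) = 10·13.1·(0.072597) = 9.5101 kWh/t
Apply correction: 9.5101 × 1.32 = 12.5534 kWh/t
Power = W × throughput = 12.5534 kWh/t × 87.3 t/h = 1095.9 kW

P = 1095.9 kW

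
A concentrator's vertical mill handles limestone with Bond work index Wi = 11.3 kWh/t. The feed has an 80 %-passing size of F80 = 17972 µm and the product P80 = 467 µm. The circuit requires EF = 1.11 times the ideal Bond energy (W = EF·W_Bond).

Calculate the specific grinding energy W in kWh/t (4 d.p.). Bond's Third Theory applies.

W = 4.8686 kWh/t

W_Bond = 10·Wi·(1/√P₈₀ − 1/√F₈₀)
1/√467 = 0.046274;  1/√17972 = 0.007459
W = 10·11.3·(0.046274 − 0.007459) = 4.3861 kWh/t
Corrected W = EF·W_Bond = 1.11·4.3861 = 4.8686 kWh/t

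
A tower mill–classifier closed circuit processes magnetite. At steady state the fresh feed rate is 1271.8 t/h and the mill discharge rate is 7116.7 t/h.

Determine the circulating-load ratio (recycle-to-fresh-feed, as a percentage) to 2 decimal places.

CL = 459.58 %

Discharge = new feed + return, hence
R = M − F = 7116.7 − 1271.8 = 5844.9 t/h
CL = 100·R/F = 100·5844.9/1271.8 = 459.58 %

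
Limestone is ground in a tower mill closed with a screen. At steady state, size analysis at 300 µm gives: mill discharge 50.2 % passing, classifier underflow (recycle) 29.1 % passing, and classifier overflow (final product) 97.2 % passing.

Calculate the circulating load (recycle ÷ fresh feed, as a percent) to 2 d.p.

CL = 222.75 %

Balance %-passing 300 µm (r = R/F):
(1+r)·d = r·u + o ⇒ r = (o−d)/(d−u)
r = (97.2 − 50.2)/(50.2 − 29.1) = 47.0/21.1 = 2.2275
CL = 100·r = 222.75 %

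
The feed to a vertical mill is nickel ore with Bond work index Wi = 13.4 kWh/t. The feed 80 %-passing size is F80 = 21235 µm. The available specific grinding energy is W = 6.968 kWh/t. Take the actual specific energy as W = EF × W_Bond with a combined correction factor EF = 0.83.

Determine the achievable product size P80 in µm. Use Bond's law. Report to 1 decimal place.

W = 10 Wi / √P80 − 10 Wi / √F80
W_Bond = W / EF = 6.968 / 0.83 = 8.3952 kWh/t
P80^-0.5 = F80^-0.5 + W_Bond/(10 Wi)
  = 8.3952/(10·13.4) + 1/√21235 = 0.062651 + 0.006862 = 0.069513
P80 = (1/0.069513)² = 14.3858² = 206.95 µm

P80 = 207.0 µm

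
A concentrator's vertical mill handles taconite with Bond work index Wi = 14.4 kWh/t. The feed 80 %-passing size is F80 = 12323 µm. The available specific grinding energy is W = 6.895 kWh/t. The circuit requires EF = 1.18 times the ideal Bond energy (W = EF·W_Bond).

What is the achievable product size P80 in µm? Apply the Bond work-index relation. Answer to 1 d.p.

W = 10·Wi·[P80^(−½) − F80^(−½)]
W_Bond = W / EF = 6.895 / 1.18 = 5.8432 kWh/t
⇒ 1/√P80 = W_Bond/(10 Wi) + 1/√F80
  = 5.8432/(10·14.4) + 1/√12323 = 0.040578 + 0.009008 = 0.049586
P80 = (1/0.049586)² = 20.1669² = 406.70 µm

P80 = 406.7 µm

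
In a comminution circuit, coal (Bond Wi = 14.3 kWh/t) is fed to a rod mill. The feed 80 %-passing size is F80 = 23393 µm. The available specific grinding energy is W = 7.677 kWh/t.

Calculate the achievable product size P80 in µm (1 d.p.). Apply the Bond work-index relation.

P80 = 275.7 µm

Bond:  W = 10 Wi (1/√P − 1/√F)
⇒ 1/√P80 = W/(10 Wi) + 1/√F80
  = 7.6770/(10·14.3) + 1/√23393 = 0.053685 + 0.006538 = 0.060223
P80 = (1/0.060223)² = 16.6048² = 275.72 µm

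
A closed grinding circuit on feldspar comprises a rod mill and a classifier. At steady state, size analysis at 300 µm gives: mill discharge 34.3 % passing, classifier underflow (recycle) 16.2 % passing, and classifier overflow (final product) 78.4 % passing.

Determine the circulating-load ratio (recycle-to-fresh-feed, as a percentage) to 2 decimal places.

Mass balance on the −300 µm fraction:
d + r·d = r·u + o → r(d−u) = o−d
r = (78.4 − 34.3)/(34.3 − 16.2) = 44.1/18.1 = 2.4365
CL = 100·r = 243.65 %

CL = 243.65 %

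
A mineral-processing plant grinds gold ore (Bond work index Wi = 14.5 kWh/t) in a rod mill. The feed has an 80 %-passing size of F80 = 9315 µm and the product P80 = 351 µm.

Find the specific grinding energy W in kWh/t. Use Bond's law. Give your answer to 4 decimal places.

W = 10 Wi (1/√P80 − 1/√F80)  [Bond]
1/√351 = 0.053376;  1/√9315 = 0.010361
W = 10·14.5·(0.053376 − 0.010361) = 6.2372 kWh/t

W = 6.2372 kWh/t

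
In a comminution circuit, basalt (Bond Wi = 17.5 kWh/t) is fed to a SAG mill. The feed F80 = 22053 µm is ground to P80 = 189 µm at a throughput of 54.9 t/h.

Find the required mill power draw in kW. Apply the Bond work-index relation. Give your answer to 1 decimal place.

P = 634.1 kW

W = 10 Wi (P80^-0.5 − F80^-0.5)
W = 10·17.5·(1/√189 − 1/√22053) = 10·17.5·(0.066005) = 11.5509 kWh/t
P_mill = W·ṁ = 11.5509·54.9 = 634.1 kW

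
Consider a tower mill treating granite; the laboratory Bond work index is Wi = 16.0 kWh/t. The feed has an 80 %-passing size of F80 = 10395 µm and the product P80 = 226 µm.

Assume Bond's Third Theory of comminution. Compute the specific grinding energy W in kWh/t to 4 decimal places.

W = 9.0737 kWh/t

Bond:  W = 10 Wi (1/√P − 1/√F)
1/√226 = 0.066519;  1/√10395 = 0.009808
W = 10·16.0·(0.066519 − 0.009808) = 9.0737 kWh/t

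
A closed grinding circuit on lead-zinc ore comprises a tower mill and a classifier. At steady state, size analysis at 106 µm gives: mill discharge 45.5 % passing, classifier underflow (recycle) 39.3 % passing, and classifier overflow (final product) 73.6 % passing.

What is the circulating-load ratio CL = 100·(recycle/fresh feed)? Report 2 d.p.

Classifier node, passing 106 µm:
(1+r)·d = r·u + o ⇒ r = (o−d)/(d−u)
r = (73.6 − 45.5)/(45.5 − 39.3) = 28.1/6.2 = 4.5323
CL = 100·r = 453.23 %

CL = 453.23 %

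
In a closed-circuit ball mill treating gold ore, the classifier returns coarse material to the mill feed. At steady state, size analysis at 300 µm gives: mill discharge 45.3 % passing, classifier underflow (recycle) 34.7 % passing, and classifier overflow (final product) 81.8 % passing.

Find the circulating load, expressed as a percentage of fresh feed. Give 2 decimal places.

CL = 344.34 %

Let r = R/F. Size balance at 300 µm:
(1+r)·d = r·u + o ⇒ r = (o−d)/(d−u)
r = (81.8 − 45.3)/(45.3 − 34.7) = 36.5/10.6 = 3.4434
CL = 100·r = 344.34 %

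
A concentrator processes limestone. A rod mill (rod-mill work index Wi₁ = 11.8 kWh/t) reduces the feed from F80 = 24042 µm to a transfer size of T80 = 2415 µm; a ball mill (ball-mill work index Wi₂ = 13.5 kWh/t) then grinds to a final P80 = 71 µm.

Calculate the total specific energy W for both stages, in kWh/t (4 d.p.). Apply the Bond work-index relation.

Bond: W = 10·Wi·(1/√P80 − 1/√F80)
Stage 1 (24042→2415 µm, Wi₁=11.8): W₁ = 10·11.8·(0.020349 − 0.006449) = 1.6402 kWh/t
Stage 2 (2415→71 µm, Wi₂=13.5): W₂ = 10·13.5·(0.118678 − 0.020349) = 13.2744 kWh/t
W = W₁ + W₂ = 1.6402 + 13.2744 = 14.9146 kWh/t

W = 14.9146 kWh/t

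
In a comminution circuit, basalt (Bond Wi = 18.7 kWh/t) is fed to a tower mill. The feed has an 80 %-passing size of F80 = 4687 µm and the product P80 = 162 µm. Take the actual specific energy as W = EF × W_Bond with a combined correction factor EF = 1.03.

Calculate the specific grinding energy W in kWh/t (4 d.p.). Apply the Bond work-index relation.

W = 12.3195 kWh/t

Bond: W = 10·Wi·(1/√P80 − 1/√F80)
1/√162 = 0.078567;  1/√4687 = 0.014607
W = 10·18.7·(0.078567 − 0.014607) = 11.9607 kWh/t
Corrected W = EF·W_Bond = 1.03·11.9607 = 12.3195 kWh/t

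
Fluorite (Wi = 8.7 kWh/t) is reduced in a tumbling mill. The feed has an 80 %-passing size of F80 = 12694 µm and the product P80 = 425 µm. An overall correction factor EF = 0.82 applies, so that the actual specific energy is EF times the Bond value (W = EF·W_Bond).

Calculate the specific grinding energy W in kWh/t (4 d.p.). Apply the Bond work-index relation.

W = 2.8273 kWh/t

W = 10 Wi / √P80 − 10 Wi / √F80
1/√425 = 0.048507;  1/√12694 = 0.008876
W = 10·8.7·(0.048507 − 0.008876) = 3.4479 kWh/t
Corrected W = EF·W_Bond = 0.82·3.4479 = 2.8273 kWh/t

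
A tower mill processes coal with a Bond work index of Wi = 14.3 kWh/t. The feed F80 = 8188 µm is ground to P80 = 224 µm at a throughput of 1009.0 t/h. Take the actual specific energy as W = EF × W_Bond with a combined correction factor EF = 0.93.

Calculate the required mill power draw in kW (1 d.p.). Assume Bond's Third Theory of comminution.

P = 7482.8 kW

W = 10 Wi (P80^-0.5 − F80^-0.5)
W = 10·14.3·(1/√224 − 1/√8188) = 10·14.3·(0.055764) = 7.9743 kWh/t
Apply correction: 7.9743 × 0.93 = 7.4161 kWh/t
P = W·T = 7.4161·1009.0 = 7482.8 kW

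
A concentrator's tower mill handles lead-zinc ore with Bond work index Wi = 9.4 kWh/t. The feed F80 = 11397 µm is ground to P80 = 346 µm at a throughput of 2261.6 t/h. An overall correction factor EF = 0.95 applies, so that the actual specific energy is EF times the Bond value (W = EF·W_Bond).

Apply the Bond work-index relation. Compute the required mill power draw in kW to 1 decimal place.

W = 10 Wi / √P80 − 10 Wi / √F80
W = 10·9.4·(1/√346 − 1/√11397) = 10·9.4·(0.044393) = 4.1730 kWh/t
W_actual = 0.95 × 4.1730 = 3.9643 kWh/t
Mill draw = 3.9643 × 2261.6 = 8965.7 kW

P = 8965.7 kW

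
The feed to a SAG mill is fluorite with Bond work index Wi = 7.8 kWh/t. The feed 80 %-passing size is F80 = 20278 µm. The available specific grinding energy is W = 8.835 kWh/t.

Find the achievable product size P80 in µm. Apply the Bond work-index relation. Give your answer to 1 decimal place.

P80 = 69.1 µm

W = 10 Wi (1/√P80 − 1/√F80)  [Bond]
P80^-0.5 = F80^-0.5 + W/(10 Wi)
  = 8.8350/(10·7.8) + 1/√20278 = 0.113269 + 0.007022 = 0.120292
P80 = (1/0.120292)² = 8.3131² = 69.11 µm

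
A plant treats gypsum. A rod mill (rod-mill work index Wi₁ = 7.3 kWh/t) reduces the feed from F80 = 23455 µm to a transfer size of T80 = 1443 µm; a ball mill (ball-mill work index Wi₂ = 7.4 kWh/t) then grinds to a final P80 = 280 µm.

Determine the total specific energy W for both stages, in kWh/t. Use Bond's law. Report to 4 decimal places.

W = 3.9194 kWh/t

W = 10·Wi·(P80^(-½) − F80^(-½))
Stage 1 (23455→1443 µm, Wi₁=7.3): W₁ = 10·7.3·(0.026325 − 0.006530) = 1.4451 kWh/t
Stage 2 (1443→280 µm, Wi₂=7.4): W₂ = 10·7.4·(0.059761 − 0.026325) = 2.4743 kWh/t
W = W₁ + W₂ = 1.4451 + 2.4743 = 3.9194 kWh/t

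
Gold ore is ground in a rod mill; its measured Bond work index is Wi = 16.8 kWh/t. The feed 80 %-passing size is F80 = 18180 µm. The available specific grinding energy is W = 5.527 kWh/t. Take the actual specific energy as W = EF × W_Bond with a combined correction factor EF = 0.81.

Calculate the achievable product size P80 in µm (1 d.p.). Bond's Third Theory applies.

W = 10 Wi (1/√P80 − 1/√F80)  [Bond]
W_Bond = W / EF = 5.527 / 0.81 = 6.8235 kWh/t
⇒ 1/√P80 = W_Bond/(10 Wi) + 1/√F80
  = 6.8235/(10·16.8) + 1/√18180 = 0.040616 + 0.007417 = 0.048032
P80 = (1/0.048032)² = 20.8193² = 433.44 µm

P80 = 433.4 µm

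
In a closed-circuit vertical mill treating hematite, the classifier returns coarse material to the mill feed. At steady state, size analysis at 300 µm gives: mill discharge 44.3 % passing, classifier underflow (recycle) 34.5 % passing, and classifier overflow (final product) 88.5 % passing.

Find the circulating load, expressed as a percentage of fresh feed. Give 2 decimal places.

CL = 451.02 %

Balance %-passing 300 µm (r = R/F):
Fd + Rd = Ru + Fo ⇒ R/F = (o−d)/(d−u)
r = (88.5 − 44.3)/(44.3 − 34.5) = 44.2/9.8 = 4.5102
CL = 100·r = 451.02 %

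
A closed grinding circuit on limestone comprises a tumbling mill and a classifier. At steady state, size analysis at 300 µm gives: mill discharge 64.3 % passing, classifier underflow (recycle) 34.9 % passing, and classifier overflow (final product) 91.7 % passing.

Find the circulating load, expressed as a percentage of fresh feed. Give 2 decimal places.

Classifier node, passing 300 µm:
Fd + Rd = Ru + Fo ⇒ R/F = (o−d)/(d−u)
r = (91.7 − 64.3)/(64.3 − 34.9) = 27.4/29.4 = 0.9320
CL = 100·r = 93.20 %

CL = 93.20 %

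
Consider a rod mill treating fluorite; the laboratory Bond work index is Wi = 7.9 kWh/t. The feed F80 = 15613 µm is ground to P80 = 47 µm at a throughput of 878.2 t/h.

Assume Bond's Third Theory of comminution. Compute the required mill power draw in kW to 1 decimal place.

Bond:  W = 10 Wi (1/√P − 1/√F)
W = 10·7.9·(1/√47 − 1/√15613) = 10·7.9·(0.137862) = 10.8911 kWh/t
Power = W × throughput = 10.8911 kWh/t × 878.2 t/h = 9564.6 kW

P = 9564.6 kW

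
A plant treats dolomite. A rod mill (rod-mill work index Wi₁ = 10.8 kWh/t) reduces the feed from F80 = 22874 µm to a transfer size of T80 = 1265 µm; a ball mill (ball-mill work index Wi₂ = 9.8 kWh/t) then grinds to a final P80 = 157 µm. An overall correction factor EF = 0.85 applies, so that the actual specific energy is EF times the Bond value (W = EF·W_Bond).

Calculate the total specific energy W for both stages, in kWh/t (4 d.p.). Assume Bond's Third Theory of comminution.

W = 10·Wi·(P80^(-½) − F80^(-½))
Stage 1 (22874→1265 µm, Wi₁=10.8): W₁ = 10·10.8·(0.028116 − 0.006612) = 2.3224 kWh/t
Stage 2 (1265→157 µm, Wi₂=9.8): W₂ = 10·9.8·(0.079809 − 0.028116) = 5.0659 kWh/t
W = W₁ + W₂ = 2.3224 + 5.0659 = 7.3883 kWh/t
Apply correction: 7.3883 × 0.85 = 6.2801 kWh/t

W = 6.2801 kWh/t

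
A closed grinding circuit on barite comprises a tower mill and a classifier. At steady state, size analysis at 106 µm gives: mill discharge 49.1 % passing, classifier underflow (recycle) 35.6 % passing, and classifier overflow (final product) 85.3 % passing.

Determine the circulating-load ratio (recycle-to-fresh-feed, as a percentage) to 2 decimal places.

Two-product formula at 106 µm:
Fd + Rd = Ru + Fo ⇒ R/F = (o−d)/(d−u)
r = (85.3 − 49.1)/(49.1 − 35.6) = 36.2/13.5 = 2.6815
CL = 100·r = 268.15 %

CL = 268.15 %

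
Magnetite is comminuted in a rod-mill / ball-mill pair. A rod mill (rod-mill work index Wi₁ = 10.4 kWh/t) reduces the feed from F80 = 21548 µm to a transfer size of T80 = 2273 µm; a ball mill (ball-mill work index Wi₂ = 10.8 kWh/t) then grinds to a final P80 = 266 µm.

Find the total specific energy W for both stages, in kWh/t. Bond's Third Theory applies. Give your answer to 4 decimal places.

W = 5.8295 kWh/t

W = 10·Wi·(P80^(-½) − F80^(-½))
Stage 1 (21548→2273 µm, Wi₁=10.4): W₁ = 10·10.4·(0.020975 − 0.006812) = 1.4729 kWh/t
Stage 2 (2273→266 µm, Wi₂=10.8): W₂ = 10·10.8·(0.061314 − 0.020975) = 4.3566 kWh/t
W = W₁ + W₂ = 1.4729 + 4.3566 = 5.8295 kWh/t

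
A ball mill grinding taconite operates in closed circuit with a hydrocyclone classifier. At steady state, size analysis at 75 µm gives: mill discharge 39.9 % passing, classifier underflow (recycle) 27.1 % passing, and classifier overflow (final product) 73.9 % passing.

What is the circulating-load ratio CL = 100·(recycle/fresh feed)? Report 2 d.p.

Classifier node, passing 75 µm:
(1+r)·d = r·u + o ⇒ r = (o−d)/(d−u)
r = (73.9 − 39.9)/(39.9 − 27.1) = 34.0/12.8 = 2.6563
CL = 100·r = 265.63 %

CL = 265.63 %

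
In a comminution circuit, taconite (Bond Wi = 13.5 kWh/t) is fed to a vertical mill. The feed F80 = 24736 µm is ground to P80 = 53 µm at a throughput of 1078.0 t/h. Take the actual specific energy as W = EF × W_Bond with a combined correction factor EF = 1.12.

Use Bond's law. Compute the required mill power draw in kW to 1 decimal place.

W = 10 Wi / √P80 − 10 Wi / √F80
W = 10·13.5·(1/√53 − 1/√24736) = 10·13.5·(0.131002) = 17.6853 kWh/t
Corrected W = EF·W_Bond = 1.12·17.6853 = 19.8076 kWh/t
P = W·T = 19.8076·1078.0 = 21352.5 kW

P = 21352.5 kW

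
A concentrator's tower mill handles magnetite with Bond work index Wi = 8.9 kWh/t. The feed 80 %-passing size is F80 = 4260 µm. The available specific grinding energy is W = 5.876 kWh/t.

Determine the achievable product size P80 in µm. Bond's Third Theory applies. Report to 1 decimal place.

W = 10 Wi / √P80 − 10 Wi / √F80
P80^(−½) = W/(10 Wi) + F80^(−½)
  = 5.8760/(10·8.9) + 1/√4260 = 0.066022 + 0.015321 = 0.081344
P80 = (1/0.081344)² = 12.2935² = 151.13 µm

P80 = 151.1 µm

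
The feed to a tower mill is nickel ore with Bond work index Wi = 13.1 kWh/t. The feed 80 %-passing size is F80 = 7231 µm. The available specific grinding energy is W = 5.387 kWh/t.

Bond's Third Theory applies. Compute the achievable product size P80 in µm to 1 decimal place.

P80 = 357.6 µm

W = 10 Wi (1/√P80 − 1/√F80)  [Bond]
P80^(−½) = W/(10 Wi) + F80^(−½)
  = 5.3870/(10·13.1) + 1/√7231 = 0.041122 + 0.011760 = 0.052882
P80 = (1/0.052882)² = 18.9100² = 357.59 µm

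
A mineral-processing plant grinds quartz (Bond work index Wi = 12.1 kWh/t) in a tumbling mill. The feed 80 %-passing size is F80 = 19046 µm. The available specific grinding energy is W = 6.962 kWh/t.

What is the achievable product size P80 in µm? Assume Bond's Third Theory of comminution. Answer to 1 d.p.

W = 10·Wi·[P80^(−½) − F80^(−½)]
1/√P80 = 1/√F80 + W/(10·Wi)
  = 6.9620/(10·12.1) + 1/√19046 = 0.057537 + 0.007246 = 0.064783
P80 = (1/0.064783)² = 15.4361² = 238.27 µm

P80 = 238.3 µm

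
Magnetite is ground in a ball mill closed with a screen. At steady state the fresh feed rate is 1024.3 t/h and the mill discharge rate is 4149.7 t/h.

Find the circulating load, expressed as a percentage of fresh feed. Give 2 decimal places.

CL = 305.13 %

Discharge = new feed + return, hence
R = M − F = 4149.7 − 1024.3 = 3125.4 t/h
CL = 100·R/F = 100·3125.4/1024.3 = 305.13 %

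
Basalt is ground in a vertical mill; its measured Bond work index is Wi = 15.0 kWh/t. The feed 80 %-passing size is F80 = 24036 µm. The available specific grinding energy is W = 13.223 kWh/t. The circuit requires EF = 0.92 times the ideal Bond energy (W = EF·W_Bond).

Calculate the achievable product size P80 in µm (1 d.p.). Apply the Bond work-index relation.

W = 10·Wi·(P80^(-½) − F80^(-½))
W_Bond = W / EF = 13.223 / 0.92 = 14.3728 kWh/t
1/√P80 = 1/√F80 + W_Bond/(10·Wi)
  = 14.3728/(10·15.0) + 1/√24036 = 0.095819 + 0.006450 = 0.102269
P80 = (1/0.102269)² = 9.7781² = 95.61 µm

P80 = 95.6 µm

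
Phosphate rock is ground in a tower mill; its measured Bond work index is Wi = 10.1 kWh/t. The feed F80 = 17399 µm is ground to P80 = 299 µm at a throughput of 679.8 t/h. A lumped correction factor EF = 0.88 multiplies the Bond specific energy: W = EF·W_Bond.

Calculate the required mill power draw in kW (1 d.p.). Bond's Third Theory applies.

P = 3036.2 kW

W = 10 Wi (P80^-0.5 − F80^-0.5)
W = 10·10.1·(1/√299 − 1/√17399) = 10·10.1·(0.050250) = 5.0753 kWh/t
Apply correction: 5.0753 × 0.88 = 4.4662 kWh/t
P = W·T = 4.4662·679.8 = 3036.2 kW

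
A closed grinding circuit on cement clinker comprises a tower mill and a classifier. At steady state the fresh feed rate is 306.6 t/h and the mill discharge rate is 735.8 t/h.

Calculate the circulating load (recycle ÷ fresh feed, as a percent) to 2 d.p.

Steady state: M = F + R.
R = M − F = 735.8 − 306.6 = 429.2 t/h
CL = 100·R/F = 100·429.2/306.6 = 139.99 %

CL = 139.99 %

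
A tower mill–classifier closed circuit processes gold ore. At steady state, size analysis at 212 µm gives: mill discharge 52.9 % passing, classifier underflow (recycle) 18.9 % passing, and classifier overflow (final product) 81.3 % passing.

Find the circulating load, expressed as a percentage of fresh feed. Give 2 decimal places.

Classifier node, passing 212 µm:
(1+r)d = ru + o → r = (o−d)/(d−u)
r = (81.3 − 52.9)/(52.9 − 18.9) = 28.4/34.0 = 0.8353
CL = 100·r = 83.53 %

CL = 83.53 %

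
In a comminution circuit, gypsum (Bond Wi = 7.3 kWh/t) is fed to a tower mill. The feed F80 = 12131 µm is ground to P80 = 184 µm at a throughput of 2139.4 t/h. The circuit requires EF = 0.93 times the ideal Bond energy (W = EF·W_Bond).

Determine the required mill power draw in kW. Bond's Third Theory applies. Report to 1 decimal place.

P = 9388.8 kW

W = 10 Wi / √P80 − 10 Wi / √F80
W = 10·7.3·(1/√184 − 1/√12131) = 10·7.3·(0.064642) = 4.7188 kWh/t
Corrected W = EF·W_Bond = 0.93·4.7188 = 4.3885 kWh/t
Power = W × throughput = 4.3885 kWh/t × 2139.4 t/h = 9388.8 kW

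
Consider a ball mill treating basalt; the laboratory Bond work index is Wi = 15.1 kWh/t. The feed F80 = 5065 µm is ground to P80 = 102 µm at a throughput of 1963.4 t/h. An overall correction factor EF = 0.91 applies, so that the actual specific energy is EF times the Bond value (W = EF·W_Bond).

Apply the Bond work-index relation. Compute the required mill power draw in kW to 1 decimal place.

P = 22922.4 kW

W = 10·Wi·(P80^(-½) − F80^(-½))
W = 10·15.1·(1/√102 − 1/√5065) = 10·15.1·(0.084964) = 12.8295 kWh/t
With EF = 0.91: W = 12.8295·0.91 = 11.6749 kWh/t
Mill draw = 11.6749 × 1963.4 = 22922.4 kW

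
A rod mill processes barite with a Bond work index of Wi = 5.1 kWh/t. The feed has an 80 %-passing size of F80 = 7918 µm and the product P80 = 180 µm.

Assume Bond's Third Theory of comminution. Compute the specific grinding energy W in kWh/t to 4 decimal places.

W = 10 Wi / √P80 − 10 Wi / √F80
1/√180 = 0.074536;  1/√7918 = 0.011238
W = 10·5.1·(0.074536 − 0.011238) = 3.2282 kWh/t

W = 3.2282 kWh/t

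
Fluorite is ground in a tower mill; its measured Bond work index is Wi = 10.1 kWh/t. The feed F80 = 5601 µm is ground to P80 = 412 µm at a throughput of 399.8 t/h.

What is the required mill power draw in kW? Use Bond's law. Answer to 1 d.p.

W = 10 Wi / √P80 − 10 Wi / √F80
W = 10·10.1·(1/√412 − 1/√5601) = 10·10.1·(0.035905) = 3.6264 kWh/t
Mill draw = 3.6264 × 399.8 = 1449.8 kW

P = 1449.8 kW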